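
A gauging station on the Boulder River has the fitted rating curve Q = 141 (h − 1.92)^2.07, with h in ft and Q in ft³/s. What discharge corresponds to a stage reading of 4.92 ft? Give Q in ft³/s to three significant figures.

1370 ft³/s

Q = 141 × (4.92 − 1.92)^2.07 = 141 × 3^2.07 = 1370 ft³/s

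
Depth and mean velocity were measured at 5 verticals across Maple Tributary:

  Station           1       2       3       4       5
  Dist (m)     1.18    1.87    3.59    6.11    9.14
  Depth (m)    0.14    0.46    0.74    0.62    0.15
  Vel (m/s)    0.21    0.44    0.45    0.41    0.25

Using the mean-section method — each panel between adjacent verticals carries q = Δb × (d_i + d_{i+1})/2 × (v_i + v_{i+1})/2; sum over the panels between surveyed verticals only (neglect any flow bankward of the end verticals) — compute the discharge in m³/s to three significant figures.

Panel 1-2: Δb = 0.69 m, d̄ = (0.14+0.46)/2 = 0.3, v̄ = (0.21+0.44)/2 = 0.325 → q = 0.69×0.3×0.325 = 0.06728 m³/s
Panel 2-3: Δb = 1.72 m, d̄ = (0.46+0.74)/2 = 0.6, v̄ = (0.44+0.45)/2 = 0.445 → q = 1.72×0.6×0.445 = 0.4592 m³/s
Panel 3-4: Δb = 2.52 m, d̄ = (0.74+0.62)/2 = 0.68, v̄ = (0.45+0.41)/2 = 0.43 → q = 2.52×0.68×0.43 = 0.7368 m³/s
Panel 4-5: Δb = 3.03 m, d̄ = (0.62+0.15)/2 = 0.385, v̄ = (0.41+0.25)/2 = 0.33 → q = 3.03×0.385×0.33 = 0.3850 m³/s
Q = Σ q = 1.648 m³/s

1.65 m³/s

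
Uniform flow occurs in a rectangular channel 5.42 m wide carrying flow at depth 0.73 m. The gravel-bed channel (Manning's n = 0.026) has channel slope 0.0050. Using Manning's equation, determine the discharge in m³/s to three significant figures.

A = b·y = 5.42 × 0.73 = 3.957 m²
P = b + 2y = 5.42 + 2×0.73 = 6.880 m
R = A/P = 3.957/6.880 = 0.5751 m
Q = (1/n)·A·R^(2/3)·S^(1/2) = (1/0.026) × 3.957 × 0.5751^(2/3) × 0.0050^(1/2) = 7.441 m³/s

7.44 m³/s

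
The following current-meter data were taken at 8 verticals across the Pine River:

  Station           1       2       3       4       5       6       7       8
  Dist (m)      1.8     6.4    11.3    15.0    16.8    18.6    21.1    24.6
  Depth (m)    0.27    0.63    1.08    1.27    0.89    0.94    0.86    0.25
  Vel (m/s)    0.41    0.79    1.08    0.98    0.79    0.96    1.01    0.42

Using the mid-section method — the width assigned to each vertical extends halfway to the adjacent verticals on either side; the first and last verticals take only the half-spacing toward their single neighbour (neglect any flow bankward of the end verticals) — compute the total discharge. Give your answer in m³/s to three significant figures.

w_1 = (6.4 − 1.8)/2 = 2.3 m; q_1 = 0.41 × 0.27 × 2.3 = 0.2546 m³/s
w_2 = (11.3 − 1.8)/2 = 4.75 m; q_2 = 0.79 × 0.63 × 4.75 = 2.364 m³/s
w_3 = (15.0 − 6.4)/2 = 4.3 m; q_3 = 1.08 × 1.08 × 4.3 = 5.016 m³/s
w_4 = (16.8 − 11.3)/2 = 2.75 m; q_4 = 0.98 × 1.27 × 2.75 = 3.423 m³/s
w_5 = (18.6 − 15.0)/2 = 1.8 m; q_5 = 0.79 × 0.89 × 1.8 = 1.266 m³/s
w_6 = (21.1 − 16.8)/2 = 2.15 m; q_6 = 0.96 × 0.94 × 2.15 = 1.940 m³/s
w_7 = (24.6 − 18.6)/2 = 3 m; q_7 = 1.01 × 0.86 × 3 = 2.606 m³/s
w_8 = (24.6 − 21.1)/2 = 1.75 m; q_8 = 0.42 × 0.25 × 1.75 = 0.1838 m³/s
Q = Σ qᵢ = 17.05 m³/s

17.1 m³/s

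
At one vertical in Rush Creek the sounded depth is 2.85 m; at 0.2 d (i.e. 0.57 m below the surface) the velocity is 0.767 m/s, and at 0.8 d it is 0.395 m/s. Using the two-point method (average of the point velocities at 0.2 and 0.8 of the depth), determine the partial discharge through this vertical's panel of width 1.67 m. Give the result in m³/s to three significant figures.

2.77 m³/s

v̄ = (0.767 + 0.395) / 2 = 0.5810 m/s
q = v̄ × d × w = 0.5810 × 2.85 × 1.67 = 2.765 m³/s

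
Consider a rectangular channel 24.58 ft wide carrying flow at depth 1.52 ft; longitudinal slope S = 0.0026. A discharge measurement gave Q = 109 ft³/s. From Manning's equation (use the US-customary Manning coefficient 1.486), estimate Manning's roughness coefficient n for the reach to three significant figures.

A = b·y = 24.58 × 1.52 = 37.36 ft²
P = b + 2y = 24.58 + 2×1.52 = 27.62 ft
R = A/P = 37.36/27.62 = 1.353 ft
n = (1.486/Q)·A·R^(2/3)·S^(1/2) = (1.486/109) × 37.36 × 1.223 × 0.05099 = 0.03177

0.0318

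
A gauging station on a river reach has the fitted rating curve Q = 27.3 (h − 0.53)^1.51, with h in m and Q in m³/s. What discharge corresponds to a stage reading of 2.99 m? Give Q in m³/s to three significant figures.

106 m³/s

Q = 27.3 × (2.99 − 0.53)^1.51 = 27.3 × 2.46^1.51 = 106.3 m³/s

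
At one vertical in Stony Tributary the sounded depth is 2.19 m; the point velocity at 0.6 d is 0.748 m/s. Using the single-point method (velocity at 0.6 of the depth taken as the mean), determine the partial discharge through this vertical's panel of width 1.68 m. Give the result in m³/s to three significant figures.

v̄ = v₀.₆ = 0.748 m/s
q = v̄ × d × w = 0.7480 × 2.19 × 1.68 = 2.752 m³/s

2.75 m³/s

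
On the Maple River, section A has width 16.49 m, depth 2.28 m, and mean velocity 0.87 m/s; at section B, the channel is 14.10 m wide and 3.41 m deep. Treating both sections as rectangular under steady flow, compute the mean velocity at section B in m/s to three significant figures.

Q = A₁V₁ = (16.49×2.28) × 0.87 = 32.71 m³/s
A₂ = 14.10 × 3.41 = 48.08 m²
V₂ = Q/A₂ = 32.71/48.08 = 0.6803 m/s

0.680 m/s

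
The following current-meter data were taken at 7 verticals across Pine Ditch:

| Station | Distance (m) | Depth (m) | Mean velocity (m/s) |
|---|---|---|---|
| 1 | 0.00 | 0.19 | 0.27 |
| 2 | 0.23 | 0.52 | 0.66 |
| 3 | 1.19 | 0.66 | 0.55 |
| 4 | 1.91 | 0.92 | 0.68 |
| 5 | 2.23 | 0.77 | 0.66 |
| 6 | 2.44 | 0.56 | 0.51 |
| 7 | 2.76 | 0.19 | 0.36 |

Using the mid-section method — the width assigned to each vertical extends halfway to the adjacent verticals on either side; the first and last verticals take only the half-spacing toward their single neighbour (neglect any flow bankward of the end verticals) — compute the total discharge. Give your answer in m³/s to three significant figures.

w_1 = (0.23 − 0.00)/2 = 0.115 m; q_1 = 0.27 × 0.19 × 0.115 = 0.005900 m³/s
w_2 = (1.19 − 0.00)/2 = 0.595 m; q_2 = 0.66 × 0.52 × 0.595 = 0.2042 m³/s
w_3 = (1.91 − 0.23)/2 = 0.84 m; q_3 = 0.55 × 0.66 × 0.84 = 0.3049 m³/s
w_4 = (2.23 − 1.19)/2 = 0.52 m; q_4 = 0.68 × 0.92 × 0.52 = 0.3253 m³/s
w_5 = (2.44 − 1.91)/2 = 0.265 m; q_5 = 0.66 × 0.77 × 0.265 = 0.1347 m³/s
w_6 = (2.76 − 2.23)/2 = 0.265 m; q_6 = 0.51 × 0.56 × 0.265 = 0.07568 m³/s
w_7 = (2.76 − 2.44)/2 = 0.16 m; q_7 = 0.36 × 0.19 × 0.16 = 0.01094 m³/s
Q = Σ qᵢ = 1.062 m³/s

1.06 m³/s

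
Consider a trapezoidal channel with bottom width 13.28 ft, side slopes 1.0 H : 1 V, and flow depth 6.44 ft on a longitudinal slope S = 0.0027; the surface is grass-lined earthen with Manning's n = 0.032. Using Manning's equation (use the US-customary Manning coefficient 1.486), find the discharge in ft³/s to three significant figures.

776 ft³/s

A = (b + z·y)·y = (13.28 + 1.0×6.44)×6.44 = 127.0 ft²
P = b + 2y√(1+z²) = 13.28 + 2×6.44×√(1+1.0²) = 31.50 ft
R = A/P = 127.0/31.50 = 4.032 ft
Q = (1.486/n)·A·R^(2/3)·S^(1/2) = (1.486/0.032) × 127.0 × 4.032^(2/3) × 0.0027^(1/2) = 776.3 ft³/s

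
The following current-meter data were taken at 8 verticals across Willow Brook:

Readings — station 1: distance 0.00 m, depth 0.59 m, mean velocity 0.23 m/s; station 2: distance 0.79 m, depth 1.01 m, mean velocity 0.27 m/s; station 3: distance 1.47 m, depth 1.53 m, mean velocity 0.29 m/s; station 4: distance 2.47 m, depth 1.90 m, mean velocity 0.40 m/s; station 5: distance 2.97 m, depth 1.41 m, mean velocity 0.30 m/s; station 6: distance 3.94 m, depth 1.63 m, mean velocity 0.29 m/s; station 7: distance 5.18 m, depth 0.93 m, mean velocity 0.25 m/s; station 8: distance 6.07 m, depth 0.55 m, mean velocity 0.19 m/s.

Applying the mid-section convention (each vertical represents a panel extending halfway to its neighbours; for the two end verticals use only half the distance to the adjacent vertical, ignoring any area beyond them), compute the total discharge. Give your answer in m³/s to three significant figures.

2.32 m³/s

w_1 = (0.79 − 0.00)/2 = 0.395 m; q_1 = 0.23 × 0.59 × 0.395 = 0.05360 m³/s
w_2 = (1.47 − 0.00)/2 = 0.735 m; q_2 = 0.27 × 1.01 × 0.735 = 0.2004 m³/s
w_3 = (2.47 − 0.79)/2 = 0.84 m; q_3 = 0.29 × 1.53 × 0.84 = 0.3727 m³/s
w_4 = (2.97 − 1.47)/2 = 0.75 m; q_4 = 0.40 × 1.90 × 0.75 = 0.5700 m³/s
w_5 = (3.94 − 2.47)/2 = 0.735 m; q_5 = 0.30 × 1.41 × 0.735 = 0.3109 m³/s
w_6 = (5.18 − 2.97)/2 = 1.105 m; q_6 = 0.29 × 1.63 × 1.105 = 0.5223 m³/s
w_7 = (6.07 − 3.94)/2 = 1.065 m; q_7 = 0.25 × 0.93 × 1.065 = 0.2476 m³/s
w_8 = (6.07 − 5.18)/2 = 0.445 m; q_8 = 0.19 × 0.55 × 0.445 = 0.04650 m³/s
Q = Σ qᵢ = 2.324 m³/s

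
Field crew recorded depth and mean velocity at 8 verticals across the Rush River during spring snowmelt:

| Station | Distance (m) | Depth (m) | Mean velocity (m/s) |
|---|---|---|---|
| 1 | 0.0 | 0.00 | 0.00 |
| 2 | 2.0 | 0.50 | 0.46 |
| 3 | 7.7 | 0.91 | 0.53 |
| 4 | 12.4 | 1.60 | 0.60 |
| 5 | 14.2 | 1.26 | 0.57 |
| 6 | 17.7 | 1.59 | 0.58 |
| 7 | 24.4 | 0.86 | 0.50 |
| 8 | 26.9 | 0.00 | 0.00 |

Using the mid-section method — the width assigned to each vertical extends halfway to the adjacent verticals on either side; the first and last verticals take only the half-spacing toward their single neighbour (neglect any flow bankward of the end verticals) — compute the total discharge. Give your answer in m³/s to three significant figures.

15.1 m³/s

w_2 = (7.7 − 0.0)/2 = 3.85 m; q_2 = 0.46 × 0.50 × 3.85 = 0.8855 m³/s
w_3 = (12.4 − 2.0)/2 = 5.2 m; q_3 = 0.53 × 0.91 × 5.2 = 2.508 m³/s
w_4 = (14.2 − 7.7)/2 = 3.25 m; q_4 = 0.60 × 1.60 × 3.25 = 3.120 m³/s
w_5 = (17.7 − 12.4)/2 = 2.65 m; q_5 = 0.57 × 1.26 × 2.65 = 1.903 m³/s
w_6 = (24.4 − 14.2)/2 = 5.1 m; q_6 = 0.58 × 1.59 × 5.1 = 4.703 m³/s
w_7 = (26.9 − 17.7)/2 = 4.6 m; q_7 = 0.50 × 0.86 × 4.6 = 1.978 m³/s
Stations 1, 8 contribute zero (depth or velocity is 0).
Q = Σ qᵢ = 15.10 m³/s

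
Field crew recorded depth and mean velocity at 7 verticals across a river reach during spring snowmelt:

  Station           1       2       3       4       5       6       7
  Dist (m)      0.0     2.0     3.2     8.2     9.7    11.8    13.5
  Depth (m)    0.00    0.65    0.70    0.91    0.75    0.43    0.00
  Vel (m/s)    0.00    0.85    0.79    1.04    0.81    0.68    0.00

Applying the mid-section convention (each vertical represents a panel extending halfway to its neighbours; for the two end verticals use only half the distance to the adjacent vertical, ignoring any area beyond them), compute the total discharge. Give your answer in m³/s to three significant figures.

w_2 = (3.2 − 0.0)/2 = 1.6 m; q_2 = 0.85 × 0.65 × 1.6 = 0.8840 m³/s
w_3 = (8.2 − 2.0)/2 = 3.1 m; q_3 = 0.79 × 0.70 × 3.1 = 1.714 m³/s
w_4 = (9.7 − 3.2)/2 = 3.25 m; q_4 = 1.04 × 0.91 × 3.25 = 3.076 m³/s
w_5 = (11.8 − 8.2)/2 = 1.8 m; q_5 = 0.81 × 0.75 × 1.8 = 1.094 m³/s
w_6 = (13.5 − 9.7)/2 = 1.9 m; q_6 = 0.68 × 0.43 × 1.9 = 0.5556 m³/s
Stations 1, 7 contribute zero (depth or velocity is 0).
Q = Σ qᵢ = 7.323 m³/s

7.32 m³/s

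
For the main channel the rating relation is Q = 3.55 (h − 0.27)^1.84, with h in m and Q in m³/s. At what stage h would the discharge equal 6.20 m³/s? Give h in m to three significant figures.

1.62 m

h − h₀ = (Q/C)^(1/b) = (6.20/3.55)^(1/1.84) = 1.354 m
h = 0.27 + 1.354 = 1.624 m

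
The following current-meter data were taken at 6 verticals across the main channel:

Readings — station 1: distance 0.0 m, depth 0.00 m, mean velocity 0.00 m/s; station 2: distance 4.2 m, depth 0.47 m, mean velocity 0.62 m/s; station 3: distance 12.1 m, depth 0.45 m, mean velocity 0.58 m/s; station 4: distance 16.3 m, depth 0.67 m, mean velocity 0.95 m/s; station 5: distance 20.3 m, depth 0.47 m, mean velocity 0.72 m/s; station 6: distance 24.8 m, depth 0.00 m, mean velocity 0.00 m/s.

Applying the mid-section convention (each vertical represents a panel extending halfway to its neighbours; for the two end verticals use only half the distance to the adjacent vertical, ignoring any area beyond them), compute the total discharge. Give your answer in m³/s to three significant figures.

7.39 m³/s

w_2 = (12.1 − 0.0)/2 = 6.05 m; q_2 = 0.62 × 0.47 × 6.05 = 1.763 m³/s
w_3 = (16.3 − 4.2)/2 = 6.05 m; q_3 = 0.58 × 0.45 × 6.05 = 1.579 m³/s
w_4 = (20.3 − 12.1)/2 = 4.1 m; q_4 = 0.95 × 0.67 × 4.1 = 2.610 m³/s
w_5 = (24.8 − 16.3)/2 = 4.25 m; q_5 = 0.72 × 0.47 × 4.25 = 1.438 m³/s
Stations 1, 6 contribute zero (depth or velocity is 0).
Q = Σ qᵢ = 7.390 m³/s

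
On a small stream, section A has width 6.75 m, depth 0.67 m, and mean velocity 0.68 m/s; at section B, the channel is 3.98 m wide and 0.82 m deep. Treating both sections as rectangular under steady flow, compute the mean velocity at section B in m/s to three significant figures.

Q = A₁V₁ = (6.75×0.67) × 0.68 = 3.075 m³/s
A₂ = 3.98 × 0.82 = 3.264 m²
V₂ = Q/A₂ = 3.075/3.264 = 0.9423 m/s

0.942 m/s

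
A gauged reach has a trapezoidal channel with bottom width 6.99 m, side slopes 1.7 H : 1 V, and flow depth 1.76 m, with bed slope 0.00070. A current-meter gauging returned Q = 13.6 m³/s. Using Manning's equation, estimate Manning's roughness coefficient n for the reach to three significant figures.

A = (b + z·y)·y = (6.99 + 1.7×1.76)×1.76 = 17.57 m²
P = b + 2y√(1+z²) = 6.99 + 2×1.76×√(1+1.7²) = 13.93 m
R = A/P = 17.57/13.93 = 1.261 m
n = (1/Q)·A·R^(2/3)·S^(1/2) = (1/13.6) × 17.57 × 1.167 × 0.02646 = 0.03989

0.0399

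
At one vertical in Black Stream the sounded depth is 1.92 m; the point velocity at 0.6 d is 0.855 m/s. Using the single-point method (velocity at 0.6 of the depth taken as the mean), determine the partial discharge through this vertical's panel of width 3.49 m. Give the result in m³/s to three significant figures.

5.73 m³/s

v̄ = v₀.₆ = 0.855 m/s
q = v̄ × d × w = 0.8550 × 1.92 × 3.49 = 5.729 m³/s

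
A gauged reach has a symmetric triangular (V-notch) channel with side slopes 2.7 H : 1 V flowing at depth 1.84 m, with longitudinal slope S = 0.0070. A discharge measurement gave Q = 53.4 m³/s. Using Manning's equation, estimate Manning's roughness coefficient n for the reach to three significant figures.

A = z·y² = 2.7×1.84² = 9.141 m²
P = 2y√(1+z²) = 2×1.84×√(1+2.7²) = 10.60 m
R = A/P = 9.141/10.60 = 0.8627 m
n = (1/Q)·A·R^(2/3)·S^(1/2) = (1/53.4) × 9.141 × 0.9063 × 0.08367 = 0.01298

0.0130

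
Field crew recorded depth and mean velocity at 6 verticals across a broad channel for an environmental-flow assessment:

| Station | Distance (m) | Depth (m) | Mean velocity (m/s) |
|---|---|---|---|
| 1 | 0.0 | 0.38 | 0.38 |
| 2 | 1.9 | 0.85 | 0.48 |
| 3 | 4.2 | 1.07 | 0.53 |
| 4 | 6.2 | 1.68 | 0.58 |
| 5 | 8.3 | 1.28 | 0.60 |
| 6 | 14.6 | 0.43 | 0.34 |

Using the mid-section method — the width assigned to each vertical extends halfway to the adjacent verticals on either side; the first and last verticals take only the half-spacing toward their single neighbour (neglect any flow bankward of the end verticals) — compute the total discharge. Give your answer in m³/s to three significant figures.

7.90 m³/s

w_1 = (1.9 − 0.0)/2 = 0.95 m; q_1 = 0.38 × 0.38 × 0.95 = 0.1372 m³/s
w_2 = (4.2 − 0.0)/2 = 2.1 m; q_2 = 0.48 × 0.85 × 2.1 = 0.8568 m³/s
w_3 = (6.2 − 1.9)/2 = 2.15 m; q_3 = 0.53 × 1.07 × 2.15 = 1.219 m³/s
w_4 = (8.3 − 4.2)/2 = 2.05 m; q_4 = 0.58 × 1.68 × 2.05 = 1.998 m³/s
w_5 = (14.6 − 6.2)/2 = 4.2 m; q_5 = 0.60 × 1.28 × 4.2 = 3.226 m³/s
w_6 = (14.6 − 8.3)/2 = 3.15 m; q_6 = 0.34 × 0.43 × 3.15 = 0.4605 m³/s
Q = Σ qᵢ = 7.897 m³/s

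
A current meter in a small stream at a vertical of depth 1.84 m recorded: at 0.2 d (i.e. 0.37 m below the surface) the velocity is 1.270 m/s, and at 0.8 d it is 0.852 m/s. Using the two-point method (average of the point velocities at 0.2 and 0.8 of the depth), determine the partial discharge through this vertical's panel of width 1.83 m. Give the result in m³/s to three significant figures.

v̄ = (1.270 + 0.852) / 2 = 1.061 m/s
q = v̄ × d × w = 1.061 × 1.84 × 1.83 = 3.573 m³/s

3.57 m³/s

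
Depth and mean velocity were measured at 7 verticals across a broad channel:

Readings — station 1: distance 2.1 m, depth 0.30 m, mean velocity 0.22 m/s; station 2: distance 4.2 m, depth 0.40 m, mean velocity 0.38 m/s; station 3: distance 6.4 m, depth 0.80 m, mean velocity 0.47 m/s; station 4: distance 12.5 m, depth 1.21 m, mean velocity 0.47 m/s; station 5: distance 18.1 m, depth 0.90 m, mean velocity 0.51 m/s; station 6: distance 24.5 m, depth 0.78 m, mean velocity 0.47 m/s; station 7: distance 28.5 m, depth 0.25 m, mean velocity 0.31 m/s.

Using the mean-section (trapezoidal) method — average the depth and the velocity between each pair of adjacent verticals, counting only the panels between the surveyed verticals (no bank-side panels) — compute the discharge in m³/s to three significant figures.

Panel 1-2: Δb = 2.1 m, d̄ = (0.30+0.40)/2 = 0.35, v̄ = (0.22+0.38)/2 = 0.3 → q = 2.1×0.35×0.3 = 0.2205 m³/s
Panel 2-3: Δb = 2.2 m, d̄ = (0.40+0.80)/2 = 0.6, v̄ = (0.38+0.47)/2 = 0.425 → q = 2.2×0.6×0.425 = 0.5610 m³/s
Panel 3-4: Δb = 6.1 m, d̄ = (0.80+1.21)/2 = 1.005, v̄ = (0.47+0.47)/2 = 0.47 → q = 6.1×1.005×0.47 = 2.881 m³/s
Panel 4-5: Δb = 5.6 m, d̄ = (1.21+0.90)/2 = 1.055, v̄ = (0.47+0.51)/2 = 0.49 → q = 5.6×1.055×0.49 = 2.895 m³/s
Panel 5-6: Δb = 6.4 m, d̄ = (0.90+0.78)/2 = 0.84, v̄ = (0.51+0.47)/2 = 0.49 → q = 6.4×0.84×0.49 = 2.634 m³/s
Panel 6-7: Δb = 4 m, d̄ = (0.78+0.25)/2 = 0.515, v̄ = (0.47+0.31)/2 = 0.39 → q = 4×0.515×0.39 = 0.8034 m³/s
Q = Σ q = 9.995 m³/s

10.0 m³/s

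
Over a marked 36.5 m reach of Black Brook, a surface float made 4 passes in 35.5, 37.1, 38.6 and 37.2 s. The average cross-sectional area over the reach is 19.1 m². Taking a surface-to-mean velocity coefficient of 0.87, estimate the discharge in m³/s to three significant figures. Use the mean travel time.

t̄ = (35.5 + 37.1 + 38.6 + 37.2) / 4 = 37.1 s
v_surface = L / t̄ = 36.5 / 37.1 = 0.9838 m/s
v_mean = 0.87 × 0.9838 = 0.8559 m/s
Q = A × v_mean = 19.1 × 0.8559 = 16.35 m³/s

16.3 m³/s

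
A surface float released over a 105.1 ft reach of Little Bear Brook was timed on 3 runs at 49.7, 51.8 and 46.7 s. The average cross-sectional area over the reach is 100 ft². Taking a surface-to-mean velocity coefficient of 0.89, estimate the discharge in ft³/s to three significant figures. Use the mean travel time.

189 ft³/s

t̄ = (49.7 + 51.8 + 46.7) / 3 = 49.4 s
v_surface = L / t̄ = 105.1 / 49.4 = 2.128 ft/s
v_mean = 0.89 × 2.128 = 1.894 ft/s
Q = A × v_mean = 100 × 1.894 = 189.4 ft³/s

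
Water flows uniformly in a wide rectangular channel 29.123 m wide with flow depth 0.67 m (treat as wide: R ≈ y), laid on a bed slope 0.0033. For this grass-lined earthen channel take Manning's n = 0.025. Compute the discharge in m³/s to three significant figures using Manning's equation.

34.3 m³/s

A = b·y = 29.123 × 0.67 = 19.51 m²
Wide channel: R ≈ y = 0.67 m
Q = (1/n)·A·R^(2/3)·S^(1/2) = (1/0.025) × 19.51 × 0.6700^(2/3) × 0.0033^(1/2) = 34.33 m³/s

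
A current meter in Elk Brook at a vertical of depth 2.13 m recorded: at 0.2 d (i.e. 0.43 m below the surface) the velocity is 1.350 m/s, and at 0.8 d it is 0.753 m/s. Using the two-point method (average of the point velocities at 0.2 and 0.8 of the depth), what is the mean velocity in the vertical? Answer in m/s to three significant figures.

v̄ = (1.350 + 0.753) / 2 = 1.052 m/s

1.05 m/s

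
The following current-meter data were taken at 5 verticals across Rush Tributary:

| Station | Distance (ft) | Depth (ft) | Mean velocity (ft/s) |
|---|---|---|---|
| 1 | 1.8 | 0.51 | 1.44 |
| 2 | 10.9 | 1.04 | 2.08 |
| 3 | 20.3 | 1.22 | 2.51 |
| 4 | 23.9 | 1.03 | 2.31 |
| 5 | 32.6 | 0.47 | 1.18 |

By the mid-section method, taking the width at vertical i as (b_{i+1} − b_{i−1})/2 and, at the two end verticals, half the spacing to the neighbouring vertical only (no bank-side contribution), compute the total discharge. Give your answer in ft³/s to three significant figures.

60.3 ft³/s

w_1 = (10.9 − 1.8)/2 = 4.55 ft; q_1 = 1.44 × 0.51 × 4.55 = 3.342 ft³/s
w_2 = (20.3 − 1.8)/2 = 9.25 ft; q_2 = 2.08 × 1.04 × 9.25 = 20.01 ft³/s
w_3 = (23.9 − 10.9)/2 = 6.5 ft; q_3 = 2.51 × 1.22 × 6.5 = 19.90 ft³/s
w_4 = (32.6 − 20.3)/2 = 6.15 ft; q_4 = 2.31 × 1.03 × 6.15 = 14.63 ft³/s
w_5 = (32.6 − 23.9)/2 = 4.35 ft; q_5 = 1.18 × 0.47 × 4.35 = 2.413 ft³/s
Q = Σ qᵢ = 60.30 ft³/s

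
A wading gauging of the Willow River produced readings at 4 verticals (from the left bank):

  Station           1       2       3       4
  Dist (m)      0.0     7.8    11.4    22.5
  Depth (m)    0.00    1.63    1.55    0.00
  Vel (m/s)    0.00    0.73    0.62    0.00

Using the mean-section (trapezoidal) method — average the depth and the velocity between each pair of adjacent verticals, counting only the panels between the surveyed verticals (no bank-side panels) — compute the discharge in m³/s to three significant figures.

Panel 1-2: Δb = 7.8 m, d̄ = (0.00+1.63)/2 = 0.815, v̄ = (0.00+0.73)/2 = 0.365 → q = 7.8×0.815×0.365 = 2.320 m³/s
Panel 2-3: Δb = 3.6 m, d̄ = (1.63+1.55)/2 = 1.59, v̄ = (0.73+0.62)/2 = 0.675 → q = 3.6×1.59×0.675 = 3.864 m³/s
Panel 3-4: Δb = 11.1 m, d̄ = (1.55+0.00)/2 = 0.775, v̄ = (0.62+0.00)/2 = 0.31 → q = 11.1×0.775×0.31 = 2.667 m³/s
Q = Σ q = 8.851 m³/s

8.85 m³/s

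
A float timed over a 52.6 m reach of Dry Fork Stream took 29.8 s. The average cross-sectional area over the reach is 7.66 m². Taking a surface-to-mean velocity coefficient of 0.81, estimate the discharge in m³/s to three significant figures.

11.0 m³/s

v_surface = L / t̄ = 52.6 / 29.8 = 1.765 m/s
v_mean = 0.81 × 1.765 = 1.430 m/s
Q = A × v_mean = 7.66 × 1.430 = 10.95 m³/s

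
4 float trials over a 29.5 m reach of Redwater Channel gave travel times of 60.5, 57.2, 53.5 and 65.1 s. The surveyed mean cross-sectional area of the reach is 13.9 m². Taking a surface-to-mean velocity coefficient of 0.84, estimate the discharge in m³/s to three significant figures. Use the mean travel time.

t̄ = (60.5 + 57.2 + 53.5 + 65.1) / 4 = 59.075 s
v_surface = L / t̄ = 29.5 / 59.075 = 0.4994 m/s
v_mean = 0.84 × 0.4994 = 0.4195 m/s
Q = A × v_mean = 13.9 × 0.4195 = 5.831 m³/s

5.83 m³/s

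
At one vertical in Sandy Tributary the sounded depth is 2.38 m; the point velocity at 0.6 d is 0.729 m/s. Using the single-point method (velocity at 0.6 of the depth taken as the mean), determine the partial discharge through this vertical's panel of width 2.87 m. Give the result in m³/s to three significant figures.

4.98 m³/s

v̄ = v₀.₆ = 0.729 m/s
q = v̄ × d × w = 0.7290 × 2.38 × 2.87 = 4.980 m³/s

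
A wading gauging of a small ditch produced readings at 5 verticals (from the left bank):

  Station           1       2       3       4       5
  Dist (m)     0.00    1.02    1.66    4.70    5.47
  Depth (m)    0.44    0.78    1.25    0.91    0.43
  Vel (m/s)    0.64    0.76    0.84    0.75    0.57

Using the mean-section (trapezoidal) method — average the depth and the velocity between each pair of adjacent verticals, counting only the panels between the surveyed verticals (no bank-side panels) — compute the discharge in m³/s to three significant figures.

3.91 m³/s

Panel 1-2: Δb = 1.02 m, d̄ = (0.44+0.78)/2 = 0.61, v̄ = (0.64+0.76)/2 = 0.7 → q = 1.02×0.61×0.7 = 0.4355 m³/s
Panel 2-3: Δb = 0.64 m, d̄ = (0.78+1.25)/2 = 1.015, v̄ = (0.76+0.84)/2 = 0.8 → q = 0.64×1.015×0.8 = 0.5197 m³/s
Panel 3-4: Δb = 3.04 m, d̄ = (1.25+0.91)/2 = 1.08, v̄ = (0.84+0.75)/2 = 0.795 → q = 3.04×1.08×0.795 = 2.610 m³/s
Panel 4-5: Δb = 0.77 m, d̄ = (0.91+0.43)/2 = 0.67, v̄ = (0.75+0.57)/2 = 0.66 → q = 0.77×0.67×0.66 = 0.3405 m³/s
Q = Σ q = 3.906 m³/s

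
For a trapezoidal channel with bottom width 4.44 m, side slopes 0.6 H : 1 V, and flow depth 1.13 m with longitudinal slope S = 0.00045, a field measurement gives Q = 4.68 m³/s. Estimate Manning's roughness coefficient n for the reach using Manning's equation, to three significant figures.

0.0229

A = (b + z·y)·y = (4.44 + 0.6×1.13)×1.13 = 5.783 m²
P = b + 2y√(1+z²) = 4.44 + 2×1.13×√(1+0.6²) = 7.076 m
R = A/P = 5.783/7.076 = 0.8174 m
n = (1/Q)·A·R^(2/3)·S^(1/2) = (1/4.68) × 5.783 × 0.8742 × 0.02121 = 0.02292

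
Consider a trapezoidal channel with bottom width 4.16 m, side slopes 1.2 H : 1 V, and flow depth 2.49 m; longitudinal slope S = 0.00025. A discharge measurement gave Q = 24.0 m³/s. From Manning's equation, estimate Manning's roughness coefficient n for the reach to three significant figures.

A = (b + z·y)·y = (4.16 + 1.2×2.49)×2.49 = 17.80 m²
P = b + 2y√(1+z²) = 4.16 + 2×2.49×√(1+1.2²) = 11.94 m
R = A/P = 17.80/11.94 = 1.491 m
n = (1/Q)·A·R^(2/3)·S^(1/2) = (1/24.0) × 17.80 × 1.305 × 0.01581 = 0.01530

0.0153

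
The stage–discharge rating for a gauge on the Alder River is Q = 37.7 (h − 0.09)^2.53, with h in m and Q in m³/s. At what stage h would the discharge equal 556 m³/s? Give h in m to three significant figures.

h − h₀ = (Q/C)^(1/b) = (556/37.7)^(1/2.53) = 2.897 m
h = 0.09 + 2.897 = 2.987 m

2.99 m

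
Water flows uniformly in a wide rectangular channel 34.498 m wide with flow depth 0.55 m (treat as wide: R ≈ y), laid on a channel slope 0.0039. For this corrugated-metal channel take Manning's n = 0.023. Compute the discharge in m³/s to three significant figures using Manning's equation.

A = b·y = 34.498 × 0.55 = 18.97 m²
Wide channel: R ≈ y = 0.55 m
Q = (1/n)·A·R^(2/3)·S^(1/2) = (1/0.023) × 18.97 × 0.5500^(2/3) × 0.0039^(1/2) = 34.58 m³/s

34.6 m³/s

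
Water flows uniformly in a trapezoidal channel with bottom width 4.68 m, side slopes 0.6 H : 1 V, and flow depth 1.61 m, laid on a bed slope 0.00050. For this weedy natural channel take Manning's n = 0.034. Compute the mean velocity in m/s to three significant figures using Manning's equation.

0.691 m/s

A = (b + z·y)·y = (4.68 + 0.6×1.61)×1.61 = 9.090 m²
P = b + 2y√(1+z²) = 4.68 + 2×1.61×√(1+0.6²) = 8.435 m
R = A/P = 9.090/8.435 = 1.078 m
Q = (1/n)·A·R^(2/3)·S^(1/2) = (1/0.034) × 9.090 × 1.078^(2/3) × 0.00050^(1/2) = 6.284 m³/s
V = Q/A = 6.284/9.090 = 0.6913 m/s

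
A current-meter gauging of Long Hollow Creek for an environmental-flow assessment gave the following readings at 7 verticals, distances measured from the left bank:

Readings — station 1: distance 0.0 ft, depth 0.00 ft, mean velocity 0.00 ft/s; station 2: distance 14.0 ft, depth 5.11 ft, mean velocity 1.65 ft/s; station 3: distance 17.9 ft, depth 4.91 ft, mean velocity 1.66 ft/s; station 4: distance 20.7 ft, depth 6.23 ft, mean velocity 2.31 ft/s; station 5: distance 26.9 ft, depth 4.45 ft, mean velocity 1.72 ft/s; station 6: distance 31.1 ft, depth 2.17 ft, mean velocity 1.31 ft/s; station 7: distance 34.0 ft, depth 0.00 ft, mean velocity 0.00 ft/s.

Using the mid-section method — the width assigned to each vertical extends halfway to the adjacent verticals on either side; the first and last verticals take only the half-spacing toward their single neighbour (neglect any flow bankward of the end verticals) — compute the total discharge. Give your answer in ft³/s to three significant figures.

217 ft³/s

w_2 = (17.9 − 0.0)/2 = 8.95 ft; q_2 = 1.65 × 5.11 × 8.95 = 75.46 ft³/s
w_3 = (20.7 − 14.0)/2 = 3.35 ft; q_3 = 1.66 × 4.91 × 3.35 = 27.30 ft³/s
w_4 = (26.9 − 17.9)/2 = 4.5 ft; q_4 = 2.31 × 6.23 × 4.5 = 64.76 ft³/s
w_5 = (31.1 − 20.7)/2 = 5.2 ft; q_5 = 1.72 × 4.45 × 5.2 = 39.80 ft³/s
w_6 = (34.0 − 26.9)/2 = 3.55 ft; q_6 = 1.31 × 2.17 × 3.55 = 10.09 ft³/s
Stations 1, 7 contribute zero (depth or velocity is 0).
Q = Σ qᵢ = 217.4 ft³/s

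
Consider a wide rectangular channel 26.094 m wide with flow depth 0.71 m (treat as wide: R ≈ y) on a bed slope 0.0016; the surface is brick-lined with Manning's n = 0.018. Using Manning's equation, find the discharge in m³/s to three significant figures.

A = b·y = 26.094 × 0.71 = 18.53 m²
Wide channel: R ≈ y = 0.71 m
Q = (1/n)·A·R^(2/3)·S^(1/2) = (1/0.018) × 18.53 × 0.7100^(2/3) × 0.0016^(1/2) = 32.77 m³/s

32.8 m³/s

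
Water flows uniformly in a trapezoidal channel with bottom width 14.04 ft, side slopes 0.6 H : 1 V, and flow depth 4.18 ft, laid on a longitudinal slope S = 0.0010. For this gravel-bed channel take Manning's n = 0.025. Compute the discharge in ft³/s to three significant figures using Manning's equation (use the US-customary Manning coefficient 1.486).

265 ft³/s

A = (b + z·y)·y = (14.04 + 0.6×4.18)×4.18 = 69.17 ft²
P = b + 2y√(1+z²) = 14.04 + 2×4.18×√(1+0.6²) = 23.79 ft
R = A/P = 69.17/23.79 = 2.908 ft
Q = (1.486/n)·A·R^(2/3)·S^(1/2) = (1.486/0.025) × 69.17 × 2.908^(2/3) × 0.0010^(1/2) = 264.9 ft³/s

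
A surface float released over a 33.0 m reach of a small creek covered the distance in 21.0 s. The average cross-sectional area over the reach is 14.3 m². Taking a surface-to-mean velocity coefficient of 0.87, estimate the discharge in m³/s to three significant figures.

19.6 m³/s

v_surface = L / t̄ = 33.0 / 21 = 1.571 m/s
v_mean = 0.87 × 1.571 = 1.367 m/s
Q = A × v_mean = 14.3 × 1.367 = 19.55 m³/s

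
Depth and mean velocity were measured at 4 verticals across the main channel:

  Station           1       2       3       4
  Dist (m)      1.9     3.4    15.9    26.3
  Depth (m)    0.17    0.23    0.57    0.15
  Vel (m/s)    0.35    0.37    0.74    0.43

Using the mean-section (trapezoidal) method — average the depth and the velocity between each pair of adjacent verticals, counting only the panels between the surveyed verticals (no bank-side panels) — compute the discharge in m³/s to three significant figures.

5.07 m³/s

Panel 1-2: Δb = 1.5 m, d̄ = (0.17+0.23)/2 = 0.2, v̄ = (0.35+0.37)/2 = 0.36 → q = 1.5×0.2×0.36 = 0.1080 m³/s
Panel 2-3: Δb = 12.5 m, d̄ = (0.23+0.57)/2 = 0.4, v̄ = (0.37+0.74)/2 = 0.555 → q = 12.5×0.4×0.555 = 2.775 m³/s
Panel 3-4: Δb = 10.4 m, d̄ = (0.57+0.15)/2 = 0.36, v̄ = (0.74+0.43)/2 = 0.585 → q = 10.4×0.36×0.585 = 2.190 m³/s
Q = Σ q = 5.073 m³/s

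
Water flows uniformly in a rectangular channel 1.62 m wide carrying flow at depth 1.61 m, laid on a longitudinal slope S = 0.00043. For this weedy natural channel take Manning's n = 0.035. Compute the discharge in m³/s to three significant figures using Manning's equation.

A = b·y = 1.62 × 1.61 = 2.608 m²
P = b + 2y = 1.62 + 2×1.61 = 4.840 m
R = A/P = 2.608/4.840 = 0.5389 m
Q = (1/n)·A·R^(2/3)·S^(1/2) = (1/0.035) × 2.608 × 0.5389^(2/3) × 0.00043^(1/2) = 1.023 m³/s

1.02 m³/s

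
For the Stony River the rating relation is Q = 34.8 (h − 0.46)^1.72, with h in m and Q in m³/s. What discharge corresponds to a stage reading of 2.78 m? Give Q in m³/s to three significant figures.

Q = 34.8 × (2.78 − 0.46)^1.72 = 34.8 × 2.32^1.72 = 148.0 m³/s

148 m³/s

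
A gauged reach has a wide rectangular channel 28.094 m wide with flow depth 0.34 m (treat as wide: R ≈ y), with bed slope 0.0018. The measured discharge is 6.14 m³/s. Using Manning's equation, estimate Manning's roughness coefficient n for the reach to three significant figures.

A = b·y = 28.094 × 0.34 = 9.552 m²
Wide channel: R ≈ y = 0.34 m
n = (1/Q)·A·R^(2/3)·S^(1/2) = (1/6.14) × 9.552 × 0.4871 × 0.04243 = 0.03215

0.0322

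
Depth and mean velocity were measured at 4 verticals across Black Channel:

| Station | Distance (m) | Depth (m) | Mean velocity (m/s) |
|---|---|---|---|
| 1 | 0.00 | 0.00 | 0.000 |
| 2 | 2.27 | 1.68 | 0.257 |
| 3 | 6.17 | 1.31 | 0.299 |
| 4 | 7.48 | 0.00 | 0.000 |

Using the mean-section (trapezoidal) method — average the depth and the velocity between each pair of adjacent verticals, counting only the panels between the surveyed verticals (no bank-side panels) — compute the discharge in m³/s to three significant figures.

Panel 1-2: Δb = 2.27 m, d̄ = (0.00+1.68)/2 = 0.84, v̄ = (0.000+0.257)/2 = 0.1285 → q = 2.27×0.84×0.1285 = 0.2450 m³/s
Panel 2-3: Δb = 3.9 m, d̄ = (1.68+1.31)/2 = 1.495, v̄ = (0.257+0.299)/2 = 0.278 → q = 3.9×1.495×0.278 = 1.621 m³/s
Panel 3-4: Δb = 1.31 m, d̄ = (1.31+0.00)/2 = 0.655, v̄ = (0.299+0.000)/2 = 0.1495 → q = 1.31×0.655×0.1495 = 0.1283 m³/s
Q = Σ q = 1.994 m³/s

1.99 m³/s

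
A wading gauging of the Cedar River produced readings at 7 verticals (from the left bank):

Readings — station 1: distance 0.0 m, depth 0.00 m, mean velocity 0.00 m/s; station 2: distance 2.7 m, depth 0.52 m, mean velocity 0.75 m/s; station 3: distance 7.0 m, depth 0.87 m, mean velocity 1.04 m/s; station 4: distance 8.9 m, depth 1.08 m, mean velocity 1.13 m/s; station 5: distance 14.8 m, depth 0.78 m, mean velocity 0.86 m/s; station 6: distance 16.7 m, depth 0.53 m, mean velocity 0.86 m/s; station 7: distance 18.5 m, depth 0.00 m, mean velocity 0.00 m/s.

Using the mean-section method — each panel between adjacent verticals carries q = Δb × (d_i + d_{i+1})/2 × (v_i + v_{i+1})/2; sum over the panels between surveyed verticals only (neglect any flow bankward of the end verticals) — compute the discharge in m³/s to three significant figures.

11.7 m³/s

Panel 1-2: Δb = 2.7 m, d̄ = (0.00+0.52)/2 = 0.26, v̄ = (0.00+0.75)/2 = 0.375 → q = 2.7×0.26×0.375 = 0.2633 m³/s
Panel 2-3: Δb = 4.3 m, d̄ = (0.52+0.87)/2 = 0.695, v̄ = (0.75+1.04)/2 = 0.895 → q = 4.3×0.695×0.895 = 2.675 m³/s
Panel 3-4: Δb = 1.9 m, d̄ = (0.87+1.08)/2 = 0.975, v̄ = (1.04+1.13)/2 = 1.085 → q = 1.9×0.975×1.085 = 2.010 m³/s
Panel 4-5: Δb = 5.9 m, d̄ = (1.08+0.78)/2 = 0.93, v̄ = (1.13+0.86)/2 = 0.995 → q = 5.9×0.93×0.995 = 5.460 m³/s
Panel 5-6: Δb = 1.9 m, d̄ = (0.78+0.53)/2 = 0.655, v̄ = (0.86+0.86)/2 = 0.86 → q = 1.9×0.655×0.86 = 1.070 m³/s
Panel 6-7: Δb = 1.8 m, d̄ = (0.53+0.00)/2 = 0.265, v̄ = (0.86+0.00)/2 = 0.43 → q = 1.8×0.265×0.43 = 0.2051 m³/s
Q = Σ q = 11.68 m³/s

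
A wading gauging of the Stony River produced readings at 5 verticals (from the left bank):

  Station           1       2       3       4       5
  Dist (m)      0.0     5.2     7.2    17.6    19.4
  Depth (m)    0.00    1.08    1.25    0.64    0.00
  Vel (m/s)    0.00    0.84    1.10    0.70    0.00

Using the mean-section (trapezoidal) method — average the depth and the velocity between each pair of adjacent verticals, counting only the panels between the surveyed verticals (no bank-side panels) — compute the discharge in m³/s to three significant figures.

12.5 m³/s

Panel 1-2: Δb = 5.2 m, d̄ = (0.00+1.08)/2 = 0.54, v̄ = (0.00+0.84)/2 = 0.42 → q = 5.2×0.54×0.42 = 1.179 m³/s
Panel 2-3: Δb = 2 m, d̄ = (1.08+1.25)/2 = 1.165, v̄ = (0.84+1.10)/2 = 0.97 → q = 2×1.165×0.97 = 2.260 m³/s
Panel 3-4: Δb = 10.4 m, d̄ = (1.25+0.64)/2 = 0.945, v̄ = (1.10+0.70)/2 = 0.9 → q = 10.4×0.945×0.9 = 8.845 m³/s
Panel 4-5: Δb = 1.8 m, d̄ = (0.64+0.00)/2 = 0.32, v̄ = (0.70+0.00)/2 = 0.35 → q = 1.8×0.32×0.35 = 0.2016 m³/s
Q = Σ q = 12.49 m³/s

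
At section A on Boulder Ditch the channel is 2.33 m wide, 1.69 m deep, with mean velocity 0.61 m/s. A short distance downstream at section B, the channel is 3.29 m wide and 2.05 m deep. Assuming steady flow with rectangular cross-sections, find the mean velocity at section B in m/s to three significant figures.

0.356 m/s

Q = A₁V₁ = (2.33×1.69) × 0.61 = 2.402 m³/s
A₂ = 3.29 × 2.05 = 6.745 m²
V₂ = Q/A₂ = 2.402/6.745 = 0.3561 m/s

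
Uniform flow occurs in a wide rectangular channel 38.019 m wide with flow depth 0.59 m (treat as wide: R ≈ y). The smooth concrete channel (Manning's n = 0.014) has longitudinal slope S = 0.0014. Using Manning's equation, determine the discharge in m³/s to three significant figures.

A = b·y = 38.019 × 0.59 = 22.43 m²
Wide channel: R ≈ y = 0.59 m
Q = (1/n)·A·R^(2/3)·S^(1/2) = (1/0.014) × 22.43 × 0.5900^(2/3) × 0.0014^(1/2) = 42.17 m³/s

42.2 m³/s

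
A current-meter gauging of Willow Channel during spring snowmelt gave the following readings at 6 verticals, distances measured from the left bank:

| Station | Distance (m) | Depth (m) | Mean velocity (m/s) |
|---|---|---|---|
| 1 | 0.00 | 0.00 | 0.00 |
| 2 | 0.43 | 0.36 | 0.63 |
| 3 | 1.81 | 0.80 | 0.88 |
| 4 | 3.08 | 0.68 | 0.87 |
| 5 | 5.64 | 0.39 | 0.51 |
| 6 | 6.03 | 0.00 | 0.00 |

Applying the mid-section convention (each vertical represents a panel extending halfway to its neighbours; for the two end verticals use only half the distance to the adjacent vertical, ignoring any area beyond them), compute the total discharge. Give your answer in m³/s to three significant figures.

2.56 m³/s

w_2 = (1.81 − 0.00)/2 = 0.905 m; q_2 = 0.63 × 0.36 × 0.905 = 0.2053 m³/s
w_3 = (3.08 − 0.43)/2 = 1.325 m; q_3 = 0.88 × 0.80 × 1.325 = 0.9328 m³/s
w_4 = (5.64 − 1.81)/2 = 1.915 m; q_4 = 0.87 × 0.68 × 1.915 = 1.133 m³/s
w_5 = (6.03 − 3.08)/2 = 1.475 m; q_5 = 0.51 × 0.39 × 1.475 = 0.2934 m³/s
Stations 1, 6 contribute zero (depth or velocity is 0).
Q = Σ qᵢ = 2.564 m³/s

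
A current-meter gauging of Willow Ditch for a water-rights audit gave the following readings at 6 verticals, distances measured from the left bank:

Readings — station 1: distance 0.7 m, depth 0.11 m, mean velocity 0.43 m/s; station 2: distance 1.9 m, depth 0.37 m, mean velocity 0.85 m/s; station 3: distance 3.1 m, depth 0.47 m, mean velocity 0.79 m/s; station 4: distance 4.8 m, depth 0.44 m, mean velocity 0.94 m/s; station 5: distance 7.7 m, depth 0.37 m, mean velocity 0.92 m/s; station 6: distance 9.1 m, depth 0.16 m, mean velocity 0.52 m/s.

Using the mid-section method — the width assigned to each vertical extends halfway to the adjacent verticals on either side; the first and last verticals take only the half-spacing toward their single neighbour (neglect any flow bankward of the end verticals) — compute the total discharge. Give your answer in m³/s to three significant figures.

2.69 m³/s

w_1 = (1.9 − 0.7)/2 = 0.6 m; q_1 = 0.43 × 0.11 × 0.6 = 0.02838 m³/s
w_2 = (3.1 − 0.7)/2 = 1.2 m; q_2 = 0.85 × 0.37 × 1.2 = 0.3774 m³/s
w_3 = (4.8 − 1.9)/2 = 1.45 m; q_3 = 0.79 × 0.47 × 1.45 = 0.5384 m³/s
w_4 = (7.7 − 3.1)/2 = 2.3 m; q_4 = 0.94 × 0.44 × 2.3 = 0.9513 m³/s
w_5 = (9.1 − 4.8)/2 = 2.15 m; q_5 = 0.92 × 0.37 × 2.15 = 0.7319 m³/s
w_6 = (9.1 − 7.7)/2 = 0.7 m; q_6 = 0.52 × 0.16 × 0.7 = 0.05824 m³/s
Q = Σ qᵢ = 2.686 m³/s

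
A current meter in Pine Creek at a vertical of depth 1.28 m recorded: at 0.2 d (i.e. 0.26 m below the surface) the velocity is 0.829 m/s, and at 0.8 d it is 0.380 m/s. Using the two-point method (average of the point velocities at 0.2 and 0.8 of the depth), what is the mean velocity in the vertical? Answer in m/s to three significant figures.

0.605 m/s

v̄ = (0.829 + 0.380) / 2 = 0.6045 m/s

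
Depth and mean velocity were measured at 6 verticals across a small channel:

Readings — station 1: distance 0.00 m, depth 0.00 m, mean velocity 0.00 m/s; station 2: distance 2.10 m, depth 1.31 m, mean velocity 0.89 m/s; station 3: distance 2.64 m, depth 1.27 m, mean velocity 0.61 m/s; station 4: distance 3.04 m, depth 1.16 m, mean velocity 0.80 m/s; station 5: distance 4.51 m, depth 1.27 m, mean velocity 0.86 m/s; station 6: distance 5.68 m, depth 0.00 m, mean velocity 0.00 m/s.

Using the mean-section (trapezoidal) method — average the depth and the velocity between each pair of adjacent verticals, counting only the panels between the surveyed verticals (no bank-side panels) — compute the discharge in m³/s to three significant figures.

Panel 1-2: Δb = 2.1 m, d̄ = (0.00+1.31)/2 = 0.655, v̄ = (0.00+0.89)/2 = 0.445 → q = 2.1×0.655×0.445 = 0.6121 m³/s
Panel 2-3: Δb = 0.54 m, d̄ = (1.31+1.27)/2 = 1.29, v̄ = (0.89+0.61)/2 = 0.75 → q = 0.54×1.29×0.75 = 0.5225 m³/s
Panel 3-4: Δb = 0.4 m, d̄ = (1.27+1.16)/2 = 1.215, v̄ = (0.61+0.80)/2 = 0.705 → q = 0.4×1.215×0.705 = 0.3426 m³/s
Panel 4-5: Δb = 1.47 m, d̄ = (1.16+1.27)/2 = 1.215, v̄ = (0.80+0.86)/2 = 0.83 → q = 1.47×1.215×0.83 = 1.482 m³/s
Panel 5-6: Δb = 1.17 m, d̄ = (1.27+0.00)/2 = 0.635, v̄ = (0.86+0.00)/2 = 0.43 → q = 1.17×0.635×0.43 = 0.3195 m³/s
Q = Σ q = 3.279 m³/s

3.28 m³/s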